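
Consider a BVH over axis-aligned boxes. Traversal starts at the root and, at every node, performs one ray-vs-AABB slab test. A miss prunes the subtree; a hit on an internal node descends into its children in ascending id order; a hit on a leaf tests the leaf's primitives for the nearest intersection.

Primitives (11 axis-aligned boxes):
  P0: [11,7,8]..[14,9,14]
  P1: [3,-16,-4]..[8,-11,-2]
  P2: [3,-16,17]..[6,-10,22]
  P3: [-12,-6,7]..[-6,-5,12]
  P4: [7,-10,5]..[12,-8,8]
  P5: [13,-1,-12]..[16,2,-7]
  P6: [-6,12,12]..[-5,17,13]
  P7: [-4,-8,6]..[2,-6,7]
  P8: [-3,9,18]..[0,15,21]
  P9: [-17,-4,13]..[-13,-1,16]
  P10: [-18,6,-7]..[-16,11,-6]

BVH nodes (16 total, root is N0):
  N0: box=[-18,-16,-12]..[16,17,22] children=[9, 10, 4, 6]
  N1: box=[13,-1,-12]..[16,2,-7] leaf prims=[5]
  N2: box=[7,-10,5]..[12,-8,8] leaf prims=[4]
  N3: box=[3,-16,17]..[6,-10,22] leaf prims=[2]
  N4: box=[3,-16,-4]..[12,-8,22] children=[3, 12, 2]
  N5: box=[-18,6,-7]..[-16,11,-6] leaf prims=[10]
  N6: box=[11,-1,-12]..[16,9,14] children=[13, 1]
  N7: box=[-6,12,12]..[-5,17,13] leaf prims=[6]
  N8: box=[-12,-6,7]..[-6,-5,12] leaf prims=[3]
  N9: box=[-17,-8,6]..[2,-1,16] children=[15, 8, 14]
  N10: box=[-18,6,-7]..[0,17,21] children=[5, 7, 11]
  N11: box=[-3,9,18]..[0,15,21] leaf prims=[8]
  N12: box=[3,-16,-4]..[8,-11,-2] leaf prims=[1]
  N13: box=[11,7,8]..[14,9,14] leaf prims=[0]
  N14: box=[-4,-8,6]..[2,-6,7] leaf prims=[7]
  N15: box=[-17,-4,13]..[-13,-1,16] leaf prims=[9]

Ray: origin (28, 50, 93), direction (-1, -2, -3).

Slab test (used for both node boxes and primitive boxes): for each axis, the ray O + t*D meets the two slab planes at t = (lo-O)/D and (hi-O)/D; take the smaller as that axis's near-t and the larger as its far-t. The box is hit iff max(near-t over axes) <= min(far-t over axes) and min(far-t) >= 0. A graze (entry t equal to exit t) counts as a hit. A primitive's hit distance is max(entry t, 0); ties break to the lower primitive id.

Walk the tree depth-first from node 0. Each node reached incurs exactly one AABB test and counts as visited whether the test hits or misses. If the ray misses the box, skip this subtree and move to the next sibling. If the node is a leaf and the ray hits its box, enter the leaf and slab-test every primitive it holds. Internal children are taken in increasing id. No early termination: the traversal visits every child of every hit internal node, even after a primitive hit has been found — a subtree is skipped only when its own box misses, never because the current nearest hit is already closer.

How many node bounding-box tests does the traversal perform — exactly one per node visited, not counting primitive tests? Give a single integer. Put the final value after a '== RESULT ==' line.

Walk:
N0 x:[12,46] y:[33/2,33] z:[71/3,35] -> hit [71/3,33], descend [4, 6, 9, 10]
  N4 x:[16,25] y:[29,33] z:[71/3,97/3] -> miss, prune
  N6 x:[12,17] y:[41/2,51/2] z:[79/3,35] -> miss, prune
  N9 x:[26,45] y:[51/2,29] z:[77/3,29] -> hit [26,29], descend [8, 14, 15]
    N8 x:[34,40] y:[55/2,28] z:[27,86/3] -> miss, prune
    N14 x:[26,32] y:[28,29] z:[86/3,29] -> hit [86/3,29] leaf, test {P7@t=86/3}
    N15 x:[41,45] y:[51/2,27] z:[77/3,80/3] -> miss, prune
  N10 x:[28,46] y:[33/2,22] z:[24,100/3] -> miss, prune

Summary -> nodes [0, 4, 6, 9, 8, 14, 15, 10]; box-tests=8; leaf-entries=1; first=P7

== RESULT ==
8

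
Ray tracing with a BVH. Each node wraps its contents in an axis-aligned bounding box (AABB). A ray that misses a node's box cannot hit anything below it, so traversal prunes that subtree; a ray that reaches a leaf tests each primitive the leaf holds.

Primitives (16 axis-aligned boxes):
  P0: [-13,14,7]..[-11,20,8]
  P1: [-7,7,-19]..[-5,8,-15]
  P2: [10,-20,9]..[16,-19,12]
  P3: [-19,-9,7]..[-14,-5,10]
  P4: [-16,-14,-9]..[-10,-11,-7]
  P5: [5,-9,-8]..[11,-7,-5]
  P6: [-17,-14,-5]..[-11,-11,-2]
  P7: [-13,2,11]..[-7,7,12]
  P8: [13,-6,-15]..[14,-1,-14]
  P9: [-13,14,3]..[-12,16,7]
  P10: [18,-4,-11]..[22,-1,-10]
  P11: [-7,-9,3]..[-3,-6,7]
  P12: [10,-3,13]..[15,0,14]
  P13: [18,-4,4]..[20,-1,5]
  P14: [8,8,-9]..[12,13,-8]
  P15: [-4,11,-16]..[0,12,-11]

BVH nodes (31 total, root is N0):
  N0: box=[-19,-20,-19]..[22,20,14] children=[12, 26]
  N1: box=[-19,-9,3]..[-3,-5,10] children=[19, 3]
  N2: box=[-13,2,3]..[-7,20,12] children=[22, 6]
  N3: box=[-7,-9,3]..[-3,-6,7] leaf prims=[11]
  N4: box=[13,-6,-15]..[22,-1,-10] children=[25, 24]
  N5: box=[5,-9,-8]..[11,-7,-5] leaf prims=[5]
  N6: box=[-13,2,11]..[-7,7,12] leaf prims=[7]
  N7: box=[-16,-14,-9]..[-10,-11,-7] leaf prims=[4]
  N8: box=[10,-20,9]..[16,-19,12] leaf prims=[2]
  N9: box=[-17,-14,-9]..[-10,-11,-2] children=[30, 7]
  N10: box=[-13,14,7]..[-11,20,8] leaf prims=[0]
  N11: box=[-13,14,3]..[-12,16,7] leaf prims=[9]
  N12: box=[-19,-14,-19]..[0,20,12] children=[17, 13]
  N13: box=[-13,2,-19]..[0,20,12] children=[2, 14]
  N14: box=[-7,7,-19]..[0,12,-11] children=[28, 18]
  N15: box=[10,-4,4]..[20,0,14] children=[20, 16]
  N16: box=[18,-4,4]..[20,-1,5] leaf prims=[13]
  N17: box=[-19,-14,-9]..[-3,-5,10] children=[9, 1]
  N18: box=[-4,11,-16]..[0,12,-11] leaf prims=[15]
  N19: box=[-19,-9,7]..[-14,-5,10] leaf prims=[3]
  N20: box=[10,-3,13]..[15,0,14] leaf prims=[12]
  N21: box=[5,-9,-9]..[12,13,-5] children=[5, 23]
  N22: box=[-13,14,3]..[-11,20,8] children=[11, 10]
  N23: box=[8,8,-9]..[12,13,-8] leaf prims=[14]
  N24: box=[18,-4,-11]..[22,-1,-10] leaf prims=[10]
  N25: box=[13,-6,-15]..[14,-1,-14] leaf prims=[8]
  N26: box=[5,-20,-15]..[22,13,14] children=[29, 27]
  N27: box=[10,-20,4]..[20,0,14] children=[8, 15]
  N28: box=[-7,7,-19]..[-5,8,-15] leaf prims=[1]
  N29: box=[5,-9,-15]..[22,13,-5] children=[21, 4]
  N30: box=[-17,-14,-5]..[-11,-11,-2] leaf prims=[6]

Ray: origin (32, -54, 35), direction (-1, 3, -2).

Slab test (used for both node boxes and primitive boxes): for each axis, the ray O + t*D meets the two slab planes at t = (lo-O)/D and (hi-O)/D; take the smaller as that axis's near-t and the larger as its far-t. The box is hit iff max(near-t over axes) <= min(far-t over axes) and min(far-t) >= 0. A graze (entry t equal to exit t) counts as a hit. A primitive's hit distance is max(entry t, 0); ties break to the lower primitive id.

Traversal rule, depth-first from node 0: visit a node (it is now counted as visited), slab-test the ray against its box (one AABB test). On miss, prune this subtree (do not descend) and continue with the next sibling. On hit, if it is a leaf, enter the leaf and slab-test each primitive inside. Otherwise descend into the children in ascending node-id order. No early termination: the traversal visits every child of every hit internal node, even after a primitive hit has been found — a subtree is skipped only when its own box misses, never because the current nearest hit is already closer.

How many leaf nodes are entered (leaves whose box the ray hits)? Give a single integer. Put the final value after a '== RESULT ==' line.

Walk:
N0 x:[10,51] y:[34/3,74/3] z:[21/2,27] -> hit [34/3,74/3], descend [12, 26]
  N12 x:[32,51] y:[40/3,74/3] z:[23/2,27] -> miss, prune
  N26 x:[10,27] y:[34/3,67/3] z:[21/2,25] -> hit [34/3,67/3], descend [27, 29]
    N27 x:[12,22] y:[34/3,18] z:[21/2,31/2] -> hit [12,31/2], descend [8, 15]
      N8 x:[16,22] y:[34/3,35/3] z:[23/2,13] -> miss, prune
      N15 x:[12,22] y:[50/3,18] z:[21/2,31/2] -> miss, prune
    N29 x:[10,27] y:[15,67/3] z:[20,25] -> hit [20,67/3], descend [4, 21]
      N4 x:[10,19] y:[16,53/3] z:[45/2,25] -> miss, prune
      N21 x:[20,27] y:[15,67/3] z:[20,22] -> hit [20,22], descend [5, 23]
        N5 x:[21,27] y:[15,47/3] z:[20,43/2] -> miss, prune
        N23 x:[20,24] y:[62/3,67/3] z:[43/2,22] -> hit [43/2,22] leaf, test {P14@t=43/2}

Summary -> nodes [0, 12, 26, 27, 8, 15, 29, 4, 21, 5, 23]; box-tests=11; leaf-entries=1; first=P14

== RESULT ==
1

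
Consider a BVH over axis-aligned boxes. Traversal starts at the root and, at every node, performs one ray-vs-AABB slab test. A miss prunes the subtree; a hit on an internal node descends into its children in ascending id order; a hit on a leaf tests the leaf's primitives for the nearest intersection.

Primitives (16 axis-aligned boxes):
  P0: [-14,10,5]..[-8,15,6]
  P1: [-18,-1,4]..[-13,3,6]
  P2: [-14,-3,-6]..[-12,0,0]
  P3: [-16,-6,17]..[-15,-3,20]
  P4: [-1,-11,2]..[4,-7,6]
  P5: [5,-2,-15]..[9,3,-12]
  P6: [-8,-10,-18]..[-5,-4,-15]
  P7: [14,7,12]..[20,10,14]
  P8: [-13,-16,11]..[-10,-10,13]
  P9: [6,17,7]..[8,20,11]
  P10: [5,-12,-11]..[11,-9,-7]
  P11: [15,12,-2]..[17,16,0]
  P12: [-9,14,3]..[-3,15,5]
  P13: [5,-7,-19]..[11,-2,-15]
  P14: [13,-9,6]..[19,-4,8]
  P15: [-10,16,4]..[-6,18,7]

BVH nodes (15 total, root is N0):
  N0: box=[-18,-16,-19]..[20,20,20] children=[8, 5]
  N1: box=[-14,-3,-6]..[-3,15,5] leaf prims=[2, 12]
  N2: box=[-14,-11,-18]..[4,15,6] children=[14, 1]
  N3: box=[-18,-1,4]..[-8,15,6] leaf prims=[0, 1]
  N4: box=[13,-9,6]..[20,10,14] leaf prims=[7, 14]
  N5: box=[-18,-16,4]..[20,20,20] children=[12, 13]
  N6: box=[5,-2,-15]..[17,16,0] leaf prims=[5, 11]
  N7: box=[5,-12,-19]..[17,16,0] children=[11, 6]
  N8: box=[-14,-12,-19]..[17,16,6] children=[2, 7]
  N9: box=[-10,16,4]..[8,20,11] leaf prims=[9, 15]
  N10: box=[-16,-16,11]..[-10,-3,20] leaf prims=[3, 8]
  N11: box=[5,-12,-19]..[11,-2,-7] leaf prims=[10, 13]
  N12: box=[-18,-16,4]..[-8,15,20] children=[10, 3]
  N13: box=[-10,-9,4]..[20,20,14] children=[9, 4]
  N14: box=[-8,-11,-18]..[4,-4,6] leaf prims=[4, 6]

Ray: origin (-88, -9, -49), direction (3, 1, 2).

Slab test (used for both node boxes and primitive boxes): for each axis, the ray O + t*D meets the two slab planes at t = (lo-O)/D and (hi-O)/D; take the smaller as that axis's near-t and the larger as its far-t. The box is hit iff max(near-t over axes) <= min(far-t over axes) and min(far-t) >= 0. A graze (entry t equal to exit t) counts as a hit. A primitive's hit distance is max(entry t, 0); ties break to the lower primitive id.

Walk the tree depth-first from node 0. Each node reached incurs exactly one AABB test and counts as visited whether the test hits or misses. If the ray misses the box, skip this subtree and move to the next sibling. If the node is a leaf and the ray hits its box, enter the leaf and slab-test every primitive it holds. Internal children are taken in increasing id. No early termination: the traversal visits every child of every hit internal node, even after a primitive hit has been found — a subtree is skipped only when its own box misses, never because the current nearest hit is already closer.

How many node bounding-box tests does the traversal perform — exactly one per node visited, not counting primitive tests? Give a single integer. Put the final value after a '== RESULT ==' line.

Walk:
N0 x:[70/3,36] y:[-7,29] z:[15,69/2] -> hit [70/3,29], descend [5, 8]
  N5 x:[70/3,36] y:[-7,29] z:[53/2,69/2] -> hit [53/2,29], descend [12, 13]
    N12 x:[70/3,80/3] y:[-7,24] z:[53/2,69/2] -> miss, prune
    N13 x:[26,36] y:[0,29] z:[53/2,63/2] -> hit [53/2,29], descend [4, 9]
      N4 x:[101/3,36] y:[0,19] z:[55/2,63/2] -> miss, prune
      N9 x:[26,32] y:[25,29] z:[53/2,30] -> hit [53/2,29] leaf, test {P9(miss), P15@t=53/2}
  N8 x:[74/3,35] y:[-3,25] z:[15,55/2] -> hit [74/3,25], descend [2, 7]
    N2 x:[74/3,92/3] y:[-2,24] z:[31/2,55/2] -> miss, prune
    N7 x:[31,35] y:[-3,25] z:[15,49/2] -> miss, prune

order=[0, 5, 12, 13, 4, 9, 8, 2, 7]  |boxes|=9  |leaves|=1  hit=P15

== RESULT ==
9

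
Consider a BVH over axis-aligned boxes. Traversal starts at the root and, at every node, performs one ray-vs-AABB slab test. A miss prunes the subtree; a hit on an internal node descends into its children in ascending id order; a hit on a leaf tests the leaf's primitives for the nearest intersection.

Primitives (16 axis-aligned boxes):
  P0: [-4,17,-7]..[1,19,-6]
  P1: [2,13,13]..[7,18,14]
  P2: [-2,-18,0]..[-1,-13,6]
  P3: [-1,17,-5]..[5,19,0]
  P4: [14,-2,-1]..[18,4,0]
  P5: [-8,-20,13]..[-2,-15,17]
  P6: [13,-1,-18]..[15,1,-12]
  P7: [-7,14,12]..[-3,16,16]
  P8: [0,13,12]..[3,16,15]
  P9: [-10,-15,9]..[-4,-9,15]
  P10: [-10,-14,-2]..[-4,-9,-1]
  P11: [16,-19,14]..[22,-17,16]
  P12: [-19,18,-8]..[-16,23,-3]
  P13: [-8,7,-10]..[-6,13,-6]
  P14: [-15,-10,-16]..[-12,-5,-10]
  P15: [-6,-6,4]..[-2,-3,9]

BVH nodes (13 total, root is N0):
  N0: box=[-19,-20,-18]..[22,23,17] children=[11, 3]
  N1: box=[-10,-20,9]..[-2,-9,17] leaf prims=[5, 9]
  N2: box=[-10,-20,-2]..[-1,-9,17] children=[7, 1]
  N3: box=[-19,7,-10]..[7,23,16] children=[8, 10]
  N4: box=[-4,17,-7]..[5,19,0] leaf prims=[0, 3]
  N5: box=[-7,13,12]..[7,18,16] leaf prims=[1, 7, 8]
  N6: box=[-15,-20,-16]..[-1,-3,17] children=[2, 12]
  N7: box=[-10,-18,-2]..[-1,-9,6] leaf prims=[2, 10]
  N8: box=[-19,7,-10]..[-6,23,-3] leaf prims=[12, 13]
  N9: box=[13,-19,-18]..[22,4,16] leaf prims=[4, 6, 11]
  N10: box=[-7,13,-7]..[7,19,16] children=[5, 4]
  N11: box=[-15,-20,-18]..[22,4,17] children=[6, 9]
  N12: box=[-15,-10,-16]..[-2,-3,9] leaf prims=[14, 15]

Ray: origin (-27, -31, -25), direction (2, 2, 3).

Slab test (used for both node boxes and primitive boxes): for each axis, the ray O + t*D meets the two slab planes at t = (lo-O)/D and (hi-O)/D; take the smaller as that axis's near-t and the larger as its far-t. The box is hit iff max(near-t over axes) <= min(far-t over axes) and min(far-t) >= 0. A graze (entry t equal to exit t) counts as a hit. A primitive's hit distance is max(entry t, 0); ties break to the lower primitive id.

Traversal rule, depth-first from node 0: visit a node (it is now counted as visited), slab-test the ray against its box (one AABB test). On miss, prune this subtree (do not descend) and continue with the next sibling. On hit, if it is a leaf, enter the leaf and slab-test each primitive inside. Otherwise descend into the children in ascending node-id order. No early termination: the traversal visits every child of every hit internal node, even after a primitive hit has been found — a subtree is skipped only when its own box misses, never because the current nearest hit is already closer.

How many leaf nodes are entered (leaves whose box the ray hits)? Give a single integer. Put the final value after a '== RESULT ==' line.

Walk:
N0 x:[4,49/2] y:[11/2,27] z:[7/3,14] -> hit [11/2,14], descend [3, 11]
  N3 x:[4,17] y:[19,27] z:[5,41/3] -> miss, prune
  N11 x:[6,49/2] y:[11/2,35/2] z:[7/3,14] -> hit [6,14], descend [6, 9]
    N6 x:[6,13] y:[11/2,14] z:[3,14] -> hit [6,13], descend [2, 12]
      N2 x:[17/2,13] y:[11/2,11] z:[23/3,14] -> hit [17/2,11], descend [1, 7]
        N1 x:[17/2,25/2] y:[11/2,11] z:[34/3,14] -> miss, prune
        N7 x:[17/2,13] y:[13/2,11] z:[23/3,31/3] -> hit [17/2,31/3] leaf, test {P2(miss), P10(miss)}
      N12 x:[6,25/2] y:[21/2,14] z:[3,34/3] -> hit [21/2,34/3] leaf, test {P14(miss), P15(miss)}
    N9 x:[20,49/2] y:[6,35/2] z:[7/3,41/3] -> miss, prune

Visited [0, 3, 11, 6, 2, 1, 7, 12, 9]. Tests: 9 box, 2 leaf. Nearest: miss.

== RESULT ==
2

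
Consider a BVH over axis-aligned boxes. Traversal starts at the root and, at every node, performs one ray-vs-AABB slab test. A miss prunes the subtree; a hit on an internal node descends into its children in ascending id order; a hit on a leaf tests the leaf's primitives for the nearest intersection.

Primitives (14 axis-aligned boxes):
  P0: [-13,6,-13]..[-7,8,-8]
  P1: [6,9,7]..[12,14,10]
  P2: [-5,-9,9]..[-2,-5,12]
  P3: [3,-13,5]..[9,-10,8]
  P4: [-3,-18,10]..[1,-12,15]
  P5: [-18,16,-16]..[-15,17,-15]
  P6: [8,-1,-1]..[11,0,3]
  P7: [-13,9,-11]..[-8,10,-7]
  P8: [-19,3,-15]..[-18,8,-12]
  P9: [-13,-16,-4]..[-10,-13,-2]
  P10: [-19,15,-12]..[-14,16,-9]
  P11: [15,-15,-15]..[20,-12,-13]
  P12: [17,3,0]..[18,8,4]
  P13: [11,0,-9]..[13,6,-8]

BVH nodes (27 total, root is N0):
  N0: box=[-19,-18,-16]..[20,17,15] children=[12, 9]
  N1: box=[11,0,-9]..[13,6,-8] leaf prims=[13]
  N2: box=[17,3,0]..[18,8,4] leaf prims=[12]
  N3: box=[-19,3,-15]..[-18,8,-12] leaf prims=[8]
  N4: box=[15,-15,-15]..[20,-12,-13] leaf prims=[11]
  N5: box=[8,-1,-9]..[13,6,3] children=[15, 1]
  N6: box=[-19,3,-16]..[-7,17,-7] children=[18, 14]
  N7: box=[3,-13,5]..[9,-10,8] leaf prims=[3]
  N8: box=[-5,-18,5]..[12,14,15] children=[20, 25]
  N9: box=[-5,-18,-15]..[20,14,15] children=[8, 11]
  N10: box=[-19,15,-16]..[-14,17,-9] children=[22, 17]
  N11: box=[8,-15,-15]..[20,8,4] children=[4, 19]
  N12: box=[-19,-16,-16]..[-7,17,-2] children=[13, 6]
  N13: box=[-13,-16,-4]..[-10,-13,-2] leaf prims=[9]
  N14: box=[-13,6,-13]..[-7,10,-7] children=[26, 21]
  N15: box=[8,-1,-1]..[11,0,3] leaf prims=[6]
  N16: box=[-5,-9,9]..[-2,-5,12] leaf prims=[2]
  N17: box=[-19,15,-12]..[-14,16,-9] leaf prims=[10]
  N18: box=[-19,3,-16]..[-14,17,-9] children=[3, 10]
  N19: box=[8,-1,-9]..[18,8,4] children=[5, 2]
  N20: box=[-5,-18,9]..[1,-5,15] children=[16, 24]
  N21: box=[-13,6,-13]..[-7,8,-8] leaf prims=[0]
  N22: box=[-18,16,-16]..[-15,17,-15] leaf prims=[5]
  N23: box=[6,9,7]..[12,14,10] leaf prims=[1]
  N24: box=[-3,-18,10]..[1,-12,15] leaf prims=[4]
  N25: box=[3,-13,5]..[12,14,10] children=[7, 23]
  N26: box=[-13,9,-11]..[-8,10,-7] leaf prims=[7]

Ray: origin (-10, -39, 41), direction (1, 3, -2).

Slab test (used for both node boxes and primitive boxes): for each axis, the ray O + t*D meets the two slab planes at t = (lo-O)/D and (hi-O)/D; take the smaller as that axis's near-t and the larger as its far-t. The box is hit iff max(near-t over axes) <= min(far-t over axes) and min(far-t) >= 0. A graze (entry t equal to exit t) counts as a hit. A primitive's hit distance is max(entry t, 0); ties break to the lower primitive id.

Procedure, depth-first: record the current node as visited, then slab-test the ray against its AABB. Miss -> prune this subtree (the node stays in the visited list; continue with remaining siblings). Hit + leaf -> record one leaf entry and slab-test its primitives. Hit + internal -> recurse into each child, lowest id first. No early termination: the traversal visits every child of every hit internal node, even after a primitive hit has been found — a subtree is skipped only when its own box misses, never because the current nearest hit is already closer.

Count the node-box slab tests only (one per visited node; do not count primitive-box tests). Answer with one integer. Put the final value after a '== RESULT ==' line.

Traverse from the root:
N0 x:[-9,30] y:[7,56/3] z:[13,57/2] -> hit [13,56/3], descend [9, 12]
  N9 x:[5,30] y:[7,53/3] z:[13,28] -> hit [13,53/3], descend [8, 11]
    N8 x:[5,22] y:[7,53/3] z:[13,18] -> hit [13,53/3], descend [20, 25]
      N20 x:[5,11] y:[7,34/3] z:[13,16] -> miss, prune
      N25 x:[13,22] y:[26/3,53/3] z:[31/2,18] -> hit [31/2,53/3], descend [7, 23]
        N7 x:[13,19] y:[26/3,29/3] z:[33/2,18] -> miss, prune
        N23 x:[16,22] y:[16,53/3] z:[31/2,17] -> hit [16,17] leaf, test {P1@t=16}
    N11 x:[18,30] y:[8,47/3] z:[37/2,28] -> miss, prune
  N12 x:[-9,3] y:[23/3,56/3] z:[43/2,57/2] -> miss, prune

Visited [0, 9, 8, 20, 25, 7, 23, 11, 12]. Tests: 9 box, 1 leaf. Nearest: P1.

== RESULT ==
9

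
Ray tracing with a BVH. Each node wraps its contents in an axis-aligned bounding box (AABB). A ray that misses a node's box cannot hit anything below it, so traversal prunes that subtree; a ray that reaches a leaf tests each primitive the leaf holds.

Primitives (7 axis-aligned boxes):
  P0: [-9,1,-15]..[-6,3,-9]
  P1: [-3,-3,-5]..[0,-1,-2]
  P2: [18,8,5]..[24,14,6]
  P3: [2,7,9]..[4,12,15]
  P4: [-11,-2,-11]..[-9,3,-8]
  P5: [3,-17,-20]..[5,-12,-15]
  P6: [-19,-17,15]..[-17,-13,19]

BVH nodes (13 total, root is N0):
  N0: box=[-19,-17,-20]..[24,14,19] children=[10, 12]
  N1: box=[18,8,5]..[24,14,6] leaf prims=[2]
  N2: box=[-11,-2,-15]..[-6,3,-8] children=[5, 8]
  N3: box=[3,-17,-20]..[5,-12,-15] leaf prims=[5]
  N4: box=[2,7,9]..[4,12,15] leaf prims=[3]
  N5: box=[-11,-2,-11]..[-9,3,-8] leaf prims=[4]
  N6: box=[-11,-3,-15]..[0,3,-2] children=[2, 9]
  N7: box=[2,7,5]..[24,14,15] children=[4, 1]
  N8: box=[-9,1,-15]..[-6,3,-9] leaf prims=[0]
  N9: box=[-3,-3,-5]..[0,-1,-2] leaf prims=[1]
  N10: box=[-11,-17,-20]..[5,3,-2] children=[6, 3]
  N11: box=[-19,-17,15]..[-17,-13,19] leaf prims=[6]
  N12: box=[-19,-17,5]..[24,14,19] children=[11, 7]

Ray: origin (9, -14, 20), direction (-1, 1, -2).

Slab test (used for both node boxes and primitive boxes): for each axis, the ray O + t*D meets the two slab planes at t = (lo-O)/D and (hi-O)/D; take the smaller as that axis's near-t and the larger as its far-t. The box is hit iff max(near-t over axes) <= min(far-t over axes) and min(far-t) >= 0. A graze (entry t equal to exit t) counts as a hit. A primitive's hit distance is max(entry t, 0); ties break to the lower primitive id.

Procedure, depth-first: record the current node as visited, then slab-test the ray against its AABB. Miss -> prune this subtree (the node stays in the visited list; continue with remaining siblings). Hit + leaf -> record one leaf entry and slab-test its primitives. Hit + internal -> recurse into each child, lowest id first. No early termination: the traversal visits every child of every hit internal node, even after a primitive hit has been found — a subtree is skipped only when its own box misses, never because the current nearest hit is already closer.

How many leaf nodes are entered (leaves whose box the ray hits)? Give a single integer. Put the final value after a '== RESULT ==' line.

Trace the traversal:
N0 x:[-15,28] y:[-3,28] z:[1/2,20] -> hit [1/2,20], descend [10, 12]
  N10 x:[4,20] y:[-3,17] z:[11,20] -> hit [11,17], descend [3, 6]
    N3 x:[4,6] y:[-3,2] z:[35/2,20] -> miss, prune
    N6 x:[9,20] y:[11,17] z:[11,35/2] -> hit [11,17], descend [2, 9]
      N2 x:[15,20] y:[12,17] z:[14,35/2] -> hit [15,17], descend [5, 8]
        N5 x:[18,20] y:[12,17] z:[14,31/2] -> miss, prune
        N8 x:[15,18] y:[15,17] z:[29/2,35/2] -> hit [15,17] leaf, test {P0@t=15}
      N9 x:[9,12] y:[11,13] z:[11,25/2] -> hit [11,12] leaf, test {P1@t=11}
  N12 x:[-15,28] y:[-3,28] z:[1/2,15/2] -> hit [1/2,15/2], descend [7, 11]
    N7 x:[-15,7] y:[21,28] z:[5/2,15/2] -> miss, prune
    N11 x:[26,28] y:[-3,1] z:[1/2,5/2] -> miss, prune

Summary -> nodes [0, 10, 3, 6, 2, 5, 8, 9, 12, 7, 11]; box-tests=11; leaf-entries=2; first=P1

== RESULT ==
2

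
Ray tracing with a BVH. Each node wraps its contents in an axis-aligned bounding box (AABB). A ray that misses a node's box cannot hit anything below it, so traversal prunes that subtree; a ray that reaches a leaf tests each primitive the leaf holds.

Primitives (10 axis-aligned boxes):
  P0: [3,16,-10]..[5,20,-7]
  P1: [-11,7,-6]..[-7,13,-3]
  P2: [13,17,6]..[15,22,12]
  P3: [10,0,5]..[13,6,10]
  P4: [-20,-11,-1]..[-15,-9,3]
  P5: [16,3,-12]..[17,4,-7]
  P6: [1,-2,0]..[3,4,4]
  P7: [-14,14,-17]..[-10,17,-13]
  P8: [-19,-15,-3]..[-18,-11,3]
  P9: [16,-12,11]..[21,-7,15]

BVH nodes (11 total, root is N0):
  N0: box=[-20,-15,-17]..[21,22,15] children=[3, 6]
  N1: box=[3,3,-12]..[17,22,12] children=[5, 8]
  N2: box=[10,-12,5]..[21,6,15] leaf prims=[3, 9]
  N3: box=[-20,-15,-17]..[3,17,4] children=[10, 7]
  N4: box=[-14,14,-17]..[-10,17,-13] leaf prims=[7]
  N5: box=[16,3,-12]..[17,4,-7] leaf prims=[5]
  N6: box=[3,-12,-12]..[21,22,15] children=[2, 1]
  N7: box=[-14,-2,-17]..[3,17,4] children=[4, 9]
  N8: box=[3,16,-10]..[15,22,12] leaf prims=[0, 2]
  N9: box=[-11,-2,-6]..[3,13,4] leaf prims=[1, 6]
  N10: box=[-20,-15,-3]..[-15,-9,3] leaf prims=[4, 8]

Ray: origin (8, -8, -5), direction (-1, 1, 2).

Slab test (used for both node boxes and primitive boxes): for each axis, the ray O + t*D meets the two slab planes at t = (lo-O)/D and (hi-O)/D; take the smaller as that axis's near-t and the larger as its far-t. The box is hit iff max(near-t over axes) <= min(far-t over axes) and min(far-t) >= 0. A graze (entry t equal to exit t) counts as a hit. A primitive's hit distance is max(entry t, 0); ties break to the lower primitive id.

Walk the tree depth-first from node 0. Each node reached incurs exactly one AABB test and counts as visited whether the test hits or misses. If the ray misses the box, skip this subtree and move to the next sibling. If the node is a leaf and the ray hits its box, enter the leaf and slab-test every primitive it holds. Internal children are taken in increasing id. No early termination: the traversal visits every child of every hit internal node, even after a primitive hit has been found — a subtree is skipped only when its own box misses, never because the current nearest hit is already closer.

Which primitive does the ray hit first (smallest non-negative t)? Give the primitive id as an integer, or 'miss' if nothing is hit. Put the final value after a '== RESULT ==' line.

Traverse from the root:
N0 x:[-13,28] y:[-7,30] z:[-6,10] -> hit [-6,10], descend [3, 6]
  N3 x:[5,28] y:[-7,25] z:[-6,9/2] -> miss, prune
  N6 x:[-13,5] y:[-4,30] z:[-7/2,10] -> hit [-7/2,5], descend [1, 2]
    N1 x:[-9,5] y:[11,30] z:[-7/2,17/2] -> miss, prune
    N2 x:[-13,-2] y:[-4,14] z:[5,10] -> miss, prune

Summary -> nodes [0, 3, 6, 1, 2]; box-tests=5; leaf-entries=0; first=miss

== RESULT ==
miss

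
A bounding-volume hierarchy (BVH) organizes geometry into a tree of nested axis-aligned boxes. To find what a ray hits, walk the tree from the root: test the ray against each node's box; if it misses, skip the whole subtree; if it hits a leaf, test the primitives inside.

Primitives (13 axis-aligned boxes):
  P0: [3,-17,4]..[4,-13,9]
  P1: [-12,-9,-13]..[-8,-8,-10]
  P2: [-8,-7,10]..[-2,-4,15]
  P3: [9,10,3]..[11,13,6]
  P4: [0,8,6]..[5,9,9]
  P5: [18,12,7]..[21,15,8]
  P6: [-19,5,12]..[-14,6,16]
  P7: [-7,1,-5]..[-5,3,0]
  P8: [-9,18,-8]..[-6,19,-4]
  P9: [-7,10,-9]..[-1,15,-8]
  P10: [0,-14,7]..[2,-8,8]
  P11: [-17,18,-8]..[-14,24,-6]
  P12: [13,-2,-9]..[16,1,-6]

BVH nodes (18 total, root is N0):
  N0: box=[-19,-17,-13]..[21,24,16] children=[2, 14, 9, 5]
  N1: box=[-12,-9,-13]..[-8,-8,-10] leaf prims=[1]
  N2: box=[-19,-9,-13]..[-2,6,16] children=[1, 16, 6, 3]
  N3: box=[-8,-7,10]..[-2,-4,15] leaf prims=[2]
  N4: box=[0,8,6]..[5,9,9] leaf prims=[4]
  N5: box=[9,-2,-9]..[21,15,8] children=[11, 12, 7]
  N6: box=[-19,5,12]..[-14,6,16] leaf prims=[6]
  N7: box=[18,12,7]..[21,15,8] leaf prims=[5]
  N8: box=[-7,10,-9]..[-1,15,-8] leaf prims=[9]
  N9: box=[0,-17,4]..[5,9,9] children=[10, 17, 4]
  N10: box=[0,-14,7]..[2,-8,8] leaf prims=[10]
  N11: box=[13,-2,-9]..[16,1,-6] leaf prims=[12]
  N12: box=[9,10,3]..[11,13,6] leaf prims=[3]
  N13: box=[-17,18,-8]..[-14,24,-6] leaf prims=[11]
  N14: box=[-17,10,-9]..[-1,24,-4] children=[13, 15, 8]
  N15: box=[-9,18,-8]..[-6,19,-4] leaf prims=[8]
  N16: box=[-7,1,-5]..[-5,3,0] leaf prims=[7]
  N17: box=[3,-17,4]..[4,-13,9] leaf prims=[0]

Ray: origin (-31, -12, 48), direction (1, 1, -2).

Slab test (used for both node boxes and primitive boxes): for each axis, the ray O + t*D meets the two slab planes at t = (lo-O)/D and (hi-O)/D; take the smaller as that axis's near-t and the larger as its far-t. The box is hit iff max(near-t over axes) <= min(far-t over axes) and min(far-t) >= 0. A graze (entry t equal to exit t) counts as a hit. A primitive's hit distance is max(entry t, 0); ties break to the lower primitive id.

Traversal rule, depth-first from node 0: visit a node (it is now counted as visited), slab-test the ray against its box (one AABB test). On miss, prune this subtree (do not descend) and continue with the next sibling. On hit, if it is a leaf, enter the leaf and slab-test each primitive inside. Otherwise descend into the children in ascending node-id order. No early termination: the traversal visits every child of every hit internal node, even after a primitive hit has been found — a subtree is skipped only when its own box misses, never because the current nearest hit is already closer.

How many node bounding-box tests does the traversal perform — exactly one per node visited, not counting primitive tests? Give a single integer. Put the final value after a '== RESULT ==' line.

Walk:
N0 x:[12,52] y:[-5,36] z:[16,61/2] -> hit [16,61/2], descend [2, 5, 9, 14]
  N2 x:[12,29] y:[3,18] z:[16,61/2] -> hit [16,18], descend [1, 3, 6, 16]
    N1 x:[19,23] y:[3,4] z:[29,61/2] -> miss, prune
    N3 x:[23,29] y:[5,8] z:[33/2,19] -> miss, prune
    N6 x:[12,17] y:[17,18] z:[16,18] -> hit [17,17] leaf, test {P6@t=17}
    N16 x:[24,26] y:[13,15] z:[24,53/2] -> miss, prune
  N5 x:[40,52] y:[10,27] z:[20,57/2] -> miss, prune
  N9 x:[31,36] y:[-5,21] z:[39/2,22] -> miss, prune
  N14 x:[14,30] y:[22,36] z:[26,57/2] -> hit [26,57/2], descend [8, 13, 15]
    N8 x:[24,30] y:[22,27] z:[28,57/2] -> miss, prune
    N13 x:[14,17] y:[30,36] z:[27,28] -> miss, prune
    N15 x:[22,25] y:[30,31] z:[26,28] -> miss, prune

12 AABB tests over nodes [0, 2, 1, 3, 6, 16, 5, 9, 14, 8, 13, 15]; 1 leaf entered; closest P6.

== RESULT ==
12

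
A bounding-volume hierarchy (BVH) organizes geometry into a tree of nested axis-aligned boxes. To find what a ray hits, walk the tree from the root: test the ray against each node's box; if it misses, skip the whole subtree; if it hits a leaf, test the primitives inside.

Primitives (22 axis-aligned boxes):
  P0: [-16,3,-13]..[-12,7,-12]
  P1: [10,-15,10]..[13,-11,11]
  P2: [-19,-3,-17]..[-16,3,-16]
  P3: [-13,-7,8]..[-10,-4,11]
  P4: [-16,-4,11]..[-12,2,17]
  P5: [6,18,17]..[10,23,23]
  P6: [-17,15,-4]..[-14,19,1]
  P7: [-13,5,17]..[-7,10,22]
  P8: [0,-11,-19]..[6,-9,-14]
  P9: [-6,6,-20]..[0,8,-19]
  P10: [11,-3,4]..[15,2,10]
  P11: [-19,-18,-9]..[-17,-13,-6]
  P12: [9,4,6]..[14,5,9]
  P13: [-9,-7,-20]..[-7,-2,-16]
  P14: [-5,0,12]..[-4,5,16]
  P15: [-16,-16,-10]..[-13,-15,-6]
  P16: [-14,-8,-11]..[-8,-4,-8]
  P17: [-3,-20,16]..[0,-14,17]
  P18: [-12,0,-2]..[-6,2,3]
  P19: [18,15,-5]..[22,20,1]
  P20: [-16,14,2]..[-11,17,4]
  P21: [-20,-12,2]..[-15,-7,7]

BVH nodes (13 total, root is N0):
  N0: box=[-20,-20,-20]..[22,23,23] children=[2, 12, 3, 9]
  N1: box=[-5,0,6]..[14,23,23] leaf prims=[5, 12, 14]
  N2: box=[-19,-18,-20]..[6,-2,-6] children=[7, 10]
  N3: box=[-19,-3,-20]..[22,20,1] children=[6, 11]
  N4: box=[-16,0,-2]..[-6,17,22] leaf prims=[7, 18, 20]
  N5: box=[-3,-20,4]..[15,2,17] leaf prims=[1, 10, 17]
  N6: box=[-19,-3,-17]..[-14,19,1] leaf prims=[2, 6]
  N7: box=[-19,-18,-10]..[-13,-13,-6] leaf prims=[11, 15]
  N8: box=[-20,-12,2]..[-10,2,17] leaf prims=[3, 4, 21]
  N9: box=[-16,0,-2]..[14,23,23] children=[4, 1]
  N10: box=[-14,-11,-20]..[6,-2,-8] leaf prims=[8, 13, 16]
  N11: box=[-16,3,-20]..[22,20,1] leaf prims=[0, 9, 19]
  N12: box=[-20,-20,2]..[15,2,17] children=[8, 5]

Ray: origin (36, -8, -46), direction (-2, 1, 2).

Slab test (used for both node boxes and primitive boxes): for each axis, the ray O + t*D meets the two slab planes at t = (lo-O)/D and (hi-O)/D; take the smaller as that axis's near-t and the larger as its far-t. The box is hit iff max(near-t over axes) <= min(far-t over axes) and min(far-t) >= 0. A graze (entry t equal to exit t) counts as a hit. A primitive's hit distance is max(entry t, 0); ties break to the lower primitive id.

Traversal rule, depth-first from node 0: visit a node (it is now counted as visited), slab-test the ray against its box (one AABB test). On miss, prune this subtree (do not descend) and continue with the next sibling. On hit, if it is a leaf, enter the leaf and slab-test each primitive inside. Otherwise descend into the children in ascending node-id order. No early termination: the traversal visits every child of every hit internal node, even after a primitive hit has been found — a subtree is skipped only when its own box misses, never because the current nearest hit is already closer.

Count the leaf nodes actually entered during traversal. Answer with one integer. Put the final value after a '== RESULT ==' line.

Walk:
N0 x:[7,28] y:[-12,31] z:[13,69/2] -> hit [13,28], descend [2, 3, 9, 12]
  N2 x:[15,55/2] y:[-10,6] z:[13,20] -> miss, prune
  N3 x:[7,55/2] y:[5,28] z:[13,47/2] -> hit [13,47/2], descend [6, 11]
    N6 x:[25,55/2] y:[5,27] z:[29/2,47/2] -> miss, prune
    N11 x:[7,26] y:[11,28] z:[13,47/2] -> hit [13,47/2] leaf, test {P0(miss), P9(miss), P19(miss)}
  N9 x:[11,26] y:[8,31] z:[22,69/2] -> hit [22,26], descend [1, 4]
    N1 x:[11,41/2] y:[8,31] z:[26,69/2] -> miss, prune
    N4 x:[21,26] y:[8,25] z:[22,34] -> hit [22,25] leaf, test {P7(miss), P18(miss), P20@t=24}
  N12 x:[21/2,28] y:[-12,10] z:[24,63/2] -> miss, prune

Visited [0, 2, 3, 6, 11, 9, 1, 4, 12]. Tests: 9 box, 2 leaf. Nearest: P20.

== RESULT ==
2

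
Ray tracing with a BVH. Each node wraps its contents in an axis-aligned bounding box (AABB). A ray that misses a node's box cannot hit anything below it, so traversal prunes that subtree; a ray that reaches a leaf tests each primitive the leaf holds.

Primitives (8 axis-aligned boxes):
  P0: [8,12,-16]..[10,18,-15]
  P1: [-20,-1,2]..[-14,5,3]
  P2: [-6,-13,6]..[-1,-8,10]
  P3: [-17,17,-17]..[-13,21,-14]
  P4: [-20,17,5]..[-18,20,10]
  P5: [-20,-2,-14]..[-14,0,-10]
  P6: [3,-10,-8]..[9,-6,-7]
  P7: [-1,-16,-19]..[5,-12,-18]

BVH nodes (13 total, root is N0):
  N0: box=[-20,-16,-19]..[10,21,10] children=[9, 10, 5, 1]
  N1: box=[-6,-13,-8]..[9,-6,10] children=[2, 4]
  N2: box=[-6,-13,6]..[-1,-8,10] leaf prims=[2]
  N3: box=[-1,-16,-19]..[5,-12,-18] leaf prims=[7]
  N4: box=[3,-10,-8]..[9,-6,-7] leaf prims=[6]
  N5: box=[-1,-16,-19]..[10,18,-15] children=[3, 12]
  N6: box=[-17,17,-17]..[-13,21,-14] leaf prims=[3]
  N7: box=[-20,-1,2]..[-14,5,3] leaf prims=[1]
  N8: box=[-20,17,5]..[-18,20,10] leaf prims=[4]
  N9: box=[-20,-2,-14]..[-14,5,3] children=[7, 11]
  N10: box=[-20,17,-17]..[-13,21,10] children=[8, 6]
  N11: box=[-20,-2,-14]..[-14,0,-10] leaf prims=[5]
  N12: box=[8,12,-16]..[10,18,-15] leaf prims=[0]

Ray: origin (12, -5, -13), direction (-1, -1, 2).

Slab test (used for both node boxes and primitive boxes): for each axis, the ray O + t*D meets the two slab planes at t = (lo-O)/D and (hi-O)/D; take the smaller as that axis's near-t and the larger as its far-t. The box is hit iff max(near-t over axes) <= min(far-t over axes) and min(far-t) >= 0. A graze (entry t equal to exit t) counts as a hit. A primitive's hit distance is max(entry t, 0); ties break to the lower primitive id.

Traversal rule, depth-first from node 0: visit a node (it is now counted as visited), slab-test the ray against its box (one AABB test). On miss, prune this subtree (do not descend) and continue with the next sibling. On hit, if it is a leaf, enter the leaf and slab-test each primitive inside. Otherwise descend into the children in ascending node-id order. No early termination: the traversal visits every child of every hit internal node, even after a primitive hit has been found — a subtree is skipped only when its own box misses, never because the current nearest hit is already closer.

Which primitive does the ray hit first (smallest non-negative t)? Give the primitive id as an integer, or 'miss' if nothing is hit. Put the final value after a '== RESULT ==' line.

Walk:
N0 x:[2,32] y:[-26,11] z:[-3,23/2] -> hit [2,11], descend [1, 5, 9, 10]
  N1 x:[3,18] y:[1,8] z:[5/2,23/2] -> hit [3,8], descend [2, 4]
    N2 x:[13,18] y:[3,8] z:[19/2,23/2] -> miss, prune
    N4 x:[3,9] y:[1,5] z:[5/2,3] -> hit [3,3] leaf, test {P6@t=3}
  N5 x:[2,13] y:[-23,11] z:[-3,-1] -> miss, prune
  N9 x:[26,32] y:[-10,-3] z:[-1/2,8] -> miss, prune
  N10 x:[25,32] y:[-26,-22] z:[-2,23/2] -> miss, prune

7 AABB tests over nodes [0, 1, 2, 4, 5, 9, 10]; 1 leaf entered; closest P6.

== RESULT ==
6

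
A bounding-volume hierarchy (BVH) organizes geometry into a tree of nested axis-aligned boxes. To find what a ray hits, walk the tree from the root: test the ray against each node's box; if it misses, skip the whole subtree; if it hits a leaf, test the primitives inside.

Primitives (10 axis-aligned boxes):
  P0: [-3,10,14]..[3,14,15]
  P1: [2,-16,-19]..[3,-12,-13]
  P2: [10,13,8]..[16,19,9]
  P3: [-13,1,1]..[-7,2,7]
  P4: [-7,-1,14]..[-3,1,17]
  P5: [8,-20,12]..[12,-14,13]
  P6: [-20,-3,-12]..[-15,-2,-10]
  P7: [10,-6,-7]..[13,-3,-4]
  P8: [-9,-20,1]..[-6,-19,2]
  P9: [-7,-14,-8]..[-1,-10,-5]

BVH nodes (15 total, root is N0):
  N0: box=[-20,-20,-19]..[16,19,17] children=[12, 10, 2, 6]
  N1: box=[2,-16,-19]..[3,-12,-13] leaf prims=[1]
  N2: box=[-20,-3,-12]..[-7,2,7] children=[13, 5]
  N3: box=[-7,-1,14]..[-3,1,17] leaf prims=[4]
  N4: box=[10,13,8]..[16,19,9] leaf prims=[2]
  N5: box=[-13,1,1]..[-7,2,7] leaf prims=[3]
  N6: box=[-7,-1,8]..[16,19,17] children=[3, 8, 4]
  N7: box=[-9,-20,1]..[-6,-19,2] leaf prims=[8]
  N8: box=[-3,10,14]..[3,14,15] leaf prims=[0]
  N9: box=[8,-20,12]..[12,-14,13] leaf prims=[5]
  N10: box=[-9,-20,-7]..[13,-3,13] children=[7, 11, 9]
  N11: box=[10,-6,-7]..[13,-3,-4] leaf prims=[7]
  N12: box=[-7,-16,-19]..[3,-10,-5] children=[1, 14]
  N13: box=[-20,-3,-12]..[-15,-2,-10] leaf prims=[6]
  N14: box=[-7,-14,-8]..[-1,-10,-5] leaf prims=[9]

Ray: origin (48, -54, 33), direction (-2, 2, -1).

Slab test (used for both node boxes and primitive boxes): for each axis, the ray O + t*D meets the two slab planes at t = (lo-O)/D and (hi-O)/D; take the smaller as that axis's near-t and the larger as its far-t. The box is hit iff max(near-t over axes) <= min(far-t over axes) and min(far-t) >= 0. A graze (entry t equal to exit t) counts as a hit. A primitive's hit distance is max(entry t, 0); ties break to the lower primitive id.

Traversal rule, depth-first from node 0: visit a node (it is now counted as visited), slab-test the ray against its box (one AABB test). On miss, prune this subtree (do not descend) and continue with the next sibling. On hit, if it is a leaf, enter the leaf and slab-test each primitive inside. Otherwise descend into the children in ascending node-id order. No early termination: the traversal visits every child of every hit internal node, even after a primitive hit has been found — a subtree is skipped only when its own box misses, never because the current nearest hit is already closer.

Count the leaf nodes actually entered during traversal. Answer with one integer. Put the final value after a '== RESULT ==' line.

Trace the traversal:
N0 x:[16,34] y:[17,73/2] z:[16,52] -> hit [17,34], descend [2, 6, 10, 12]
  N2 x:[55/2,34] y:[51/2,28] z:[26,45] -> hit [55/2,28], descend [5, 13]
    N5 x:[55/2,61/2] y:[55/2,28] z:[26,32] -> hit [55/2,28] leaf, test {P3@t=55/2}
    N13 x:[63/2,34] y:[51/2,26] z:[43,45] -> miss, prune
  N6 x:[16,55/2] y:[53/2,73/2] z:[16,25] -> miss, prune
  N10 x:[35/2,57/2] y:[17,51/2] z:[20,40] -> hit [20,51/2], descend [7, 9, 11]
    N7 x:[27,57/2] y:[17,35/2] z:[31,32] -> miss, prune
    N9 x:[18,20] y:[17,20] z:[20,21] -> hit [20,20] leaf, test {P5@t=20}
    N11 x:[35/2,19] y:[24,51/2] z:[37,40] -> miss, prune
  N12 x:[45/2,55/2] y:[19,22] z:[38,52] -> miss, prune

10 AABB tests over nodes [0, 2, 5, 13, 6, 10, 7, 9, 11, 12]; 2 leaves entered; closest P5.

== RESULT ==
2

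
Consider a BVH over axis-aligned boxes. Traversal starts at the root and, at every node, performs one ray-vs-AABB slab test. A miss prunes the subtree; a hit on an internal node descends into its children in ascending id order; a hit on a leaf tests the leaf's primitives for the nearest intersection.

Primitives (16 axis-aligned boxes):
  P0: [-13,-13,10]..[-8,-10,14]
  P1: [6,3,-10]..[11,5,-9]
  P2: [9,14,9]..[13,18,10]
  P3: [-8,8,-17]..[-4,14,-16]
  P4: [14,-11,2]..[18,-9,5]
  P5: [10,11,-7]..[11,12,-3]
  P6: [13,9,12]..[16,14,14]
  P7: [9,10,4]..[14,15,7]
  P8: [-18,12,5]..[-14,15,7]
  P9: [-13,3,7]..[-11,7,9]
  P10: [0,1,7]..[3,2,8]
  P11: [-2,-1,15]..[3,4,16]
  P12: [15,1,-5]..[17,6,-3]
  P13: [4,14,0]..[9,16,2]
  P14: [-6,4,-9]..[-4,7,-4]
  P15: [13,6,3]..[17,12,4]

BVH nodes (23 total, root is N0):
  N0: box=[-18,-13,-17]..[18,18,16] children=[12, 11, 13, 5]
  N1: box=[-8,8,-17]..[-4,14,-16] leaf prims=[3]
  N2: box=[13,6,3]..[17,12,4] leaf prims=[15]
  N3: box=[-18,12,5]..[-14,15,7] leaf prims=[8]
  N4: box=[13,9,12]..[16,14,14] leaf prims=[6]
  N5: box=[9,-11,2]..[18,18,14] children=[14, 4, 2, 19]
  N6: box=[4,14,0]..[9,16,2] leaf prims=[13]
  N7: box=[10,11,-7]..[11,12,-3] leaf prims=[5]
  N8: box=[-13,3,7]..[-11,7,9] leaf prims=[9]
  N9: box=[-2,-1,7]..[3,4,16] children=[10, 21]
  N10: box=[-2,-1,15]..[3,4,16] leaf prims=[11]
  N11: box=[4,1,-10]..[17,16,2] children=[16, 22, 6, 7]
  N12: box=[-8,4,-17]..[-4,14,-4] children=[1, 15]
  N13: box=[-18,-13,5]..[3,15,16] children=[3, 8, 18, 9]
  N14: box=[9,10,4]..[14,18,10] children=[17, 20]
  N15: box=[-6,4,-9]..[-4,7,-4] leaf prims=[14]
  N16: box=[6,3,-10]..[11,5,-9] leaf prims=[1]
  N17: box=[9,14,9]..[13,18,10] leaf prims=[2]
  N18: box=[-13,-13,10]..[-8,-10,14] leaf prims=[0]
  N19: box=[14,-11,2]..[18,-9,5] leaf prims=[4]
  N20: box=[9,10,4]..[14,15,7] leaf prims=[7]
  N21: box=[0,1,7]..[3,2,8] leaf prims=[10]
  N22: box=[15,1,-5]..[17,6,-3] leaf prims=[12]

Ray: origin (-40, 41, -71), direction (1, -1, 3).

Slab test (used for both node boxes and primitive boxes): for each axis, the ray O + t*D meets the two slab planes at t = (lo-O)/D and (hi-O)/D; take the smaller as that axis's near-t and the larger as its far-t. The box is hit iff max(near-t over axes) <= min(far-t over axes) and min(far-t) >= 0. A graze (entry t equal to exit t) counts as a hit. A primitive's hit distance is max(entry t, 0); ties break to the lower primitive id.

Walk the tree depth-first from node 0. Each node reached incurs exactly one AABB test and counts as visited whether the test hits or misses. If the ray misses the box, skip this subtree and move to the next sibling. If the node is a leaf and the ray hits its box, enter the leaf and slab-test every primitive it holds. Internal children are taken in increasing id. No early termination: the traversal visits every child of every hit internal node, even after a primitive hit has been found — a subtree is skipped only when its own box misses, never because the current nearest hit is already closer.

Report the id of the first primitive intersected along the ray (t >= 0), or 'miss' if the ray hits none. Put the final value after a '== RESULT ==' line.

Trace the traversal:
N0 x:[22,58] y:[23,54] z:[18,29] -> hit [23,29], descend [5, 11, 12, 13]
  N5 x:[49,58] y:[23,52] z:[73/3,85/3] -> miss, prune
  N11 x:[44,57] y:[25,40] z:[61/3,73/3] -> miss, prune
  N12 x:[32,36] y:[27,37] z:[18,67/3] -> miss, prune
  N13 x:[22,43] y:[26,54] z:[76/3,29] -> hit [26,29], descend [3, 8, 9, 18]
    N3 x:[22,26] y:[26,29] z:[76/3,26] -> hit [26,26] leaf, test {P8@t=26}
    N8 x:[27,29] y:[34,38] z:[26,80/3] -> miss, prune
    N9 x:[38,43] y:[37,42] z:[26,29] -> miss, prune
    N18 x:[27,32] y:[51,54] z:[27,85/3] -> miss, prune

Visited [0, 5, 11, 12, 13, 3, 8, 9, 18]. Tests: 9 box, 1 leaf. Nearest: P8.

== RESULT ==
8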